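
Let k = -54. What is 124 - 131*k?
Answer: 7198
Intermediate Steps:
124 - 131*k = 124 - 131*(-54) = 124 + 7074 = 7198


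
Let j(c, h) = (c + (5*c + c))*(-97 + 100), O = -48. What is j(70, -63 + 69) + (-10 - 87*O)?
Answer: 5636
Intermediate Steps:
j(c, h) = 21*c (j(c, h) = (c + 6*c)*3 = (7*c)*3 = 21*c)
j(70, -63 + 69) + (-10 - 87*O) = 21*70 + (-10 - 87*(-48)) = 1470 + (-10 + 4176) = 1470 + 4166 = 5636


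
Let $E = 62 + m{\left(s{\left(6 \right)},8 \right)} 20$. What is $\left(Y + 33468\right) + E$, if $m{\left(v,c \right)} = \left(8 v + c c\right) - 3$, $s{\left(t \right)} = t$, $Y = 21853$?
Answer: $57563$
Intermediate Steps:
$m{\left(v,c \right)} = -3 + c^{2} + 8 v$ ($m{\left(v,c \right)} = \left(8 v + c^{2}\right) - 3 = \left(c^{2} + 8 v\right) - 3 = -3 + c^{2} + 8 v$)
$E = 2242$ ($E = 62 + \left(-3 + 8^{2} + 8 \cdot 6\right) 20 = 62 + \left(-3 + 64 + 48\right) 20 = 62 + 109 \cdot 20 = 62 + 2180 = 2242$)
$\left(Y + 33468\right) + E = \left(21853 + 33468\right) + 2242 = 55321 + 2242 = 57563$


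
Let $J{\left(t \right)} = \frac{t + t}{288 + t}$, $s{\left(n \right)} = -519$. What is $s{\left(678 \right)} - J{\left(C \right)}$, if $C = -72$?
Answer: $- \frac{1555}{3} \approx -518.33$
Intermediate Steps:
$J{\left(t \right)} = \frac{2 t}{288 + t}$
$s{\left(678 \right)} - J{\left(C \right)} = -519 - 2 \left(-72\right) \frac{1}{288 - 72} = -519 - 2 \left(-72\right) \frac{1}{216} = -519 - - \frac{2}{3} = -519 + \frac{2}{3} = - \frac{1555}{3}$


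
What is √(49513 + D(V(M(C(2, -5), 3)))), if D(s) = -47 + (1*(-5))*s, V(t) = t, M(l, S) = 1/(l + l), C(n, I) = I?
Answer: √197866/2 ≈ 222.41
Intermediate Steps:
M(l, S) = 1/(2*l)
D(s) = -47 - 5*s
√(49513 + D(V(M(C(2, -5), 3)))) = √(49513 + (-47 - 5/(2*(-5)))) = √(49513 + (-47 - 5*(-1)/(2*5))) = √(49513 + (-47 - 5*(-⅒))) = √(49513 + (-47 + ½)) = √(49513 - 93/2) = √(98933/2) = √197866/2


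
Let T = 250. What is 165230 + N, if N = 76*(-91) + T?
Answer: 158564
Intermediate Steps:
N = -6666 (N = 76*(-91) + 250 = -6916 + 250 = -6666)
165230 + N = 165230 - 6666 = 158564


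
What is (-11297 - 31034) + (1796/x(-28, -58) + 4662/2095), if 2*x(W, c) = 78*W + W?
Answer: -49041248309/1158535 ≈ -42330.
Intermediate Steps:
x(W, c) = 79*W/2 (x(W, c) = (78*W + W)/2 = (79*W)/2 = 79*W/2)
(-11297 - 31034) + (1796/x(-28, -58) + 4662/2095) = (-11297 - 31034) + (1796/(((79/2)*(-28))) + 4662/2095) = -42331 + (1796/(-1106) + 4662*(1/2095)) = -42331 + (1796*(-1/1106) + 4662/2095) = -42331 + (-898/553 + 4662/2095) = -42331 + 696776/1158535 = -49041248309/1158535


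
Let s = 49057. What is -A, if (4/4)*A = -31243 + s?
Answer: -17814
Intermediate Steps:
A = 17814 (A = -31243 + 49057 = 17814)
-A = -1*17814 = -17814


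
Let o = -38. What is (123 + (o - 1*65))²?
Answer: 400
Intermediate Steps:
(123 + (o - 1*65))² = (123 + (-38 - 1*65))² = (123 + (-38 - 65))² = (123 - 103)² = 20² = 400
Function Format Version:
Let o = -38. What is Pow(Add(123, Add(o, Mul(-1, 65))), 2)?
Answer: 400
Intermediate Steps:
Pow(Add(123, Add(o, Mul(-1, 65))), 2) = Pow(Add(123, Add(-38, Mul(-1, 65))), 2) = Pow(Add(123, Add(-38, -65)), 2) = Pow(Add(123, -103), 2) = Pow(20, 2) = 400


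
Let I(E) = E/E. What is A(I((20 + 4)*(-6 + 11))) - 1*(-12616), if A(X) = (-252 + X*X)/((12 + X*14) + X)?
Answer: 340381/27 ≈ 12607.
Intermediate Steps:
I(E) = 1
A(X) = (-252 + X**2)/(12 + 15*X) (A(X) = (-252 + X**2)/((12 + 14*X) + X) = (-252 + X**2)/(12 + 15*X))
A(I((20 + 4)*(-6 + 11))) - 1*(-12616) = (-252 + 1**2)/(3*(4 + 5*1)) - 1*(-12616) = (-252 + 1)/(3*(4 + 5)) + 12616 = (1/3)*(-251)/9 + 12616 = (1/3)*(1/9)*(-251) + 12616 = -251/27 + 12616 = 340381/27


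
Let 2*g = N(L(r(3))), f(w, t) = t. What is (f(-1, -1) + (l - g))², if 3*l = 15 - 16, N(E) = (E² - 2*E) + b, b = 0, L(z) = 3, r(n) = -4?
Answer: 289/36 ≈ 8.0278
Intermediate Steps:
N(E) = E² - 2*E (N(E) = (E² - 2*E) + 0 = E² - 2*E)
g = 3/2 (g = (3*(-2 + 3))/2 = (3*1)/2 = (½)*3 = 3/2 ≈ 1.5000)
l = -⅓ (l = (15 - 16)/3 = (⅓)*(-1) = -⅓ ≈ -0.33333)
(f(-1, -1) + (l - g))² = (-1 + (-⅓ - 1*3/2))² = (-1 + (-⅓ - 3/2))² = (-1 - 11/6)² = (-17/6)² = 289/36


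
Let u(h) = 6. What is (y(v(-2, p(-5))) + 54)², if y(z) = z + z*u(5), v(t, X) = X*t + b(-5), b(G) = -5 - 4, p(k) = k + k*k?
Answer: 83521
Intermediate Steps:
p(k) = k + k²
b(G) = -9
v(t, X) = -9 + X*t (v(t, X) = X*t - 9 = -9 + X*t)
y(z) = 7*z (y(z) = z + z*6 = z + 6*z = 7*z)
(y(v(-2, p(-5))) + 54)² = (7*(-9 - 5*(1 - 5)*(-2)) + 54)² = (7*(-9 - 5*(-4)*(-2)) + 54)² = (7*(-9 + 20*(-2)) + 54)² = (7*(-9 - 40) + 54)² = (7*(-49) + 54)² = (-343 + 54)² = (-289)² = 83521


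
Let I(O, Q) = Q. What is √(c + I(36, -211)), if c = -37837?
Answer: 4*I*√2378 ≈ 195.06*I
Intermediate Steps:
√(c + I(36, -211)) = √(-37837 - 211) = √(-38048) = 4*I*√2378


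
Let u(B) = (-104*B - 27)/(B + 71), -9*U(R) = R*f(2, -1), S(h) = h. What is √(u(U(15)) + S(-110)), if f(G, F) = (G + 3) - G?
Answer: I*√446622/66 ≈ 10.126*I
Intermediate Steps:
f(G, F) = 3 (f(G, F) = (3 + G) - G = 3)
U(R) = -R/3 (U(R) = -R*3/9 = -R/3)
u(B) = (-27 - 104*B)/(71 + B)
√(u(U(15)) + S(-110)) = √((-27 - (-104)*15/3)/(71 - ⅓*15) - 110) = √((-27 - 104*(-5))/(71 - 5) - 110) = √((-27 + 520)/66 - 110) = √((1/66)*493 - 110) = √(493/66 - 110) = √(-6767/66) = I*√446622/66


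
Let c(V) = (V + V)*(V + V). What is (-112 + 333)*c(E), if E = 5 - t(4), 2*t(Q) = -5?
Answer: 49725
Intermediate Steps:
t(Q) = -5/2 (t(Q) = (½)*(-5) = -5/2)
E = 15/2 (E = 5 - 1*(-5/2) = 5 + 5/2 = 15/2 ≈ 7.5000)
c(V) = 4*V² (c(V) = (2*V)*(2*V) = 4*V²)
(-112 + 333)*c(E) = (-112 + 333)*(4*(15/2)²) = 221*(4*(225/4)) = 221*225 = 49725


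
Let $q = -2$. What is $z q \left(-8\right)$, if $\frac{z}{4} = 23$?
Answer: $1472$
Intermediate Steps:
$z = 92$ ($z = 4 \cdot 23 = 92$)
$z q \left(-8\right) = 92 \left(-2\right) \left(-8\right) = \left(-184\right) \left(-8\right) = 1472$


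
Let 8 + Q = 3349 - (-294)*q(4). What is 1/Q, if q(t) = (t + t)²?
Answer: 1/22157 ≈ 4.5132e-5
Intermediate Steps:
q(t) = 4*t² (q(t) = (2*t)² = 4*t²)
Q = 22157 (Q = -8 + (3349 - (-294)*4*4²) = -8 + (3349 - (-294)*4*16) = -8 + (3349 - (-294)*64) = -8 + (3349 - 1*(-18816)) = -8 + (3349 + 18816) = -8 + 22165 = 22157)
1/Q = 1/22157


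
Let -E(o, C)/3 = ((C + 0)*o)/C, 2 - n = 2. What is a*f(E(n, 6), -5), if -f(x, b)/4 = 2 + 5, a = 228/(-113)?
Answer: 6384/113 ≈ 56.496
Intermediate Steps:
n = 0 (n = 2 - 1*2 = 2 - 2 = 0)
a = -228/113 (a = 228*(-1/113) = -228/113 ≈ -2.0177)
E(o, C) = -3*o (E(o, C) = -3*(C + 0)*o/C = -3*C*o/C = -3*o)
f(x, b) = -28 (f(x, b) = -4*(2 + 5) = -4*7 = -28)
a*f(E(n, 6), -5) = -228/113*(-28) = 6384/113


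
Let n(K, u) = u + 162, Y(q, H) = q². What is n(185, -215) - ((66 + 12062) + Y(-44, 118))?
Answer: -14117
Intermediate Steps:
n(K, u) = 162 + u
n(185, -215) - ((66 + 12062) + Y(-44, 118)) = (162 - 215) - ((66 + 12062) + (-44)²) = -53 - (12128 + 1936) = -53 - 1*14064 = -53 - 14064 = -14117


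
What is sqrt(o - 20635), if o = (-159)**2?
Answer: sqrt(4646) ≈ 68.162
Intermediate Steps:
o = 25281
sqrt(o - 20635) = sqrt(25281 - 20635) = sqrt(4646)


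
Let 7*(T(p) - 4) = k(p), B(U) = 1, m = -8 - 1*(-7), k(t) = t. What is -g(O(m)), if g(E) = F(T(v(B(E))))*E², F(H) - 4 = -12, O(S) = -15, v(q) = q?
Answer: 1800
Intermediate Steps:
m = -1 (m = -8 + 7 = -1)
T(p) = 4 + p/7
F(H) = -8 (F(H) = 4 - 12 = -8)
g(E) = -8*E²
-g(O(m)) = -(-8)*(-15)² = -(-8)*225 = -1*(-1800) = 1800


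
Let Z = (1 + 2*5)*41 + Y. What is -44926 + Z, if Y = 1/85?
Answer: -3780374/85 ≈ -44475.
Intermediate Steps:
Y = 1/85 ≈ 0.011765
Z = 38336/85 (Z = (1 + 2*5)*41 + 1/85 = (1 + 10)*41 + 1/85 = 11*41 + 1/85 = 451 + 1/85 = 38336/85 ≈ 451.01)
-44926 + Z = -44926 + 38336/85 = -3780374/85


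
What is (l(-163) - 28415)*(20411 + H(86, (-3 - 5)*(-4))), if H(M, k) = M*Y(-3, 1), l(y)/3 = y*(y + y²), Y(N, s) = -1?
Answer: -263024788425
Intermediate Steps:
l(y) = 3*y*(y + y²) (l(y) = 3*(y*(y + y²)) = 3*y*(y + y²))
H(M, k) = -M (H(M, k) = M*(-1) = -M)
(l(-163) - 28415)*(20411 + H(86, (-3 - 5)*(-4))) = (3*(-163)²*(1 - 163) - 28415)*(20411 - 1*86) = (3*26569*(-162) - 28415)*(20411 - 86) = (-12912534 - 28415)*20325 = -12940949*20325 = -263024788425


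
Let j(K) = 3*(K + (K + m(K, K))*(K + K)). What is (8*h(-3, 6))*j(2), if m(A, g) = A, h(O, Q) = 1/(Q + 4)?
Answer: 216/5 ≈ 43.200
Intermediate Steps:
h(O, Q) = 1/(4 + Q)
j(K) = 3*K + 12*K**2 (j(K) = 3*(K + (K + K)*(K + K)) = 3*(K + (2*K)*(2*K)) = 3*(K + 4*K**2) = 3*K + 12*K**2)
(8*h(-3, 6))*j(2) = (8/(4 + 6))*(3*2*(1 + 4*2)) = (8/10)*(3*2*(1 + 8)) = (8*(1/10))*(3*2*9) = (4/5)*54 = 216/5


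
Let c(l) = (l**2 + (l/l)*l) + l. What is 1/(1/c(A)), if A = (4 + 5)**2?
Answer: 6723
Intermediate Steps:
A = 81 (A = 9**2 = 81)
c(l) = l**2 + 2*l (c(l) = (l**2 + 1*l) + l = (l**2 + l) + l = (l + l**2) + l = l**2 + 2*l)
1/(1/c(A)) = 1/(1/(81*(2 + 81))) = 1/(1/(81*83)) = 1/(1/6723) = 6723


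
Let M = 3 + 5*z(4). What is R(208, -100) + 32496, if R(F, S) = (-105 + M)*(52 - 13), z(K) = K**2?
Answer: 31638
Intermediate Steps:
M = 83 (M = 3 + 5*4**2 = 3 + 5*16 = 3 + 80 = 83)
R(F, S) = -858 (R(F, S) = (-105 + 83)*(52 - 13) = -22*39 = -858)
R(208, -100) + 32496 = -858 + 32496 = 31638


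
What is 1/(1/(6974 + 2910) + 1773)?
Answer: 9884/17524333 ≈ 0.00056402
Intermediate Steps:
1/(1/(6974 + 2910) + 1773) = 1/(1/9884 + 1773) = 1/(17524333/9884) = 9884/17524333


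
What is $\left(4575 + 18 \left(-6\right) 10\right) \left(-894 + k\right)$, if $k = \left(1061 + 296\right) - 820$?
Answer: $-1247715$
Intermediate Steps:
$k = 537$ ($k = 1357 - 820 = 537$)
$\left(4575 + 18 \left(-6\right) 10\right) \left(-894 + k\right) = \left(4575 + 18 \left(-6\right) 10\right) \left(-894 + 537\right) = \left(4575 - 1080\right) \left(-357\right) = 3495 \left(-357\right) = -1247715$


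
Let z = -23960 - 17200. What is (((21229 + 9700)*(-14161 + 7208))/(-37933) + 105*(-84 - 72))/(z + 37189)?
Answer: 406293203/150631943 ≈ 2.6973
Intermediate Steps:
z = -41160
(((21229 + 9700)*(-14161 + 7208))/(-37933) + 105*(-84 - 72))/(z + 37189) = (((21229 + 9700)*(-14161 + 7208))/(-37933) + 105*(-84 - 72))/(-41160 + 37189) = ((30929*(-6953))*(-1/37933) + 105*(-156))/(-3971) = (-215049337*(-1/37933) - 16380)*(-1/3971) = (215049337/37933 - 16380)*(-1/3971) = -406293203/37933*(-1/3971) = 406293203/150631943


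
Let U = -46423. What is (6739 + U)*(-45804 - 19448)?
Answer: 2589460368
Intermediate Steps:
(6739 + U)*(-45804 - 19448) = (6739 - 46423)*(-45804 - 19448) = -39684*(-65252) = 2589460368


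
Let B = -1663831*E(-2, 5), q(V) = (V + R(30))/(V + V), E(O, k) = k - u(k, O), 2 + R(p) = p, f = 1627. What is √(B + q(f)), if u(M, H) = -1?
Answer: I*√105705001603406/3254 ≈ 3159.6*I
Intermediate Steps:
R(p) = -2 + p
E(O, k) = 1 + k (E(O, k) = k - 1*(-1) = k + 1 = 1 + k)
q(V) = (28 + V)/(2*V) (q(V) = (V + (-2 + 30))/(V + V) = (V + 28)/((2*V)) = (28 + V)*(1/(2*V)) = (28 + V)/(2*V))
B = -9982986 (B = -1663831*(1 + 5) = -1663831*6 = -9982986)
√(B + q(f)) = √(-9982986 + (½)*(28 + 1627)/1627) = √(-9982986 + (½)*(1/1627)*1655) = √(-9982986 + 1655/3254) = √(-32484634789/3254) = I*√105705001603406/3254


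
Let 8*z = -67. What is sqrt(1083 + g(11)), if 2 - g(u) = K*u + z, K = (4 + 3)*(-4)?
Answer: sqrt(22422)/4 ≈ 37.435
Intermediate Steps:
K = -28 (K = 7*(-4) = -28)
z = -67/8 (z = (1/8)*(-67) = -67/8 ≈ -8.3750)
g(u) = 83/8 + 28*u (g(u) = 2 - (-28*u - 67/8) = 2 - (-67/8 - 28*u) = 2 + (67/8 + 28*u) = 83/8 + 28*u)
sqrt(1083 + g(11)) = sqrt(1083 + (83/8 + 28*11)) = sqrt(1083 + (83/8 + 308)) = sqrt(1083 + 2547/8) = sqrt(11211/8) = sqrt(22422)/4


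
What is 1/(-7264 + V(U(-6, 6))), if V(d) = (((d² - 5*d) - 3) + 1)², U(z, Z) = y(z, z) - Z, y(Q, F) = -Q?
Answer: -1/7260 ≈ -0.00013774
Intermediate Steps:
U(z, Z) = -Z - z (U(z, Z) = -z - Z = -Z - z)
V(d) = (-2 + d² - 5*d)² (V(d) = ((-3 + d² - 5*d) + 1)² = (-2 + d² - 5*d)²)
1/(-7264 + V(U(-6, 6))) = 1/(-7264 + (2 - (-1*6 - 1*(-6))² + 5*(-1*6 - 1*(-6)))²) = 1/(-7264 + (2 - (-6 + 6)² + 5*(-6 + 6))²) = 1/(-7264 + (2 - 1*0² + 5*0)²) = 1/(-7264 + (2 - 1*0 + 0)²) = 1/(-7264 + (2 + 0 + 0)²) = 1/(-7264 + 2²) = 1/(-7264 + 4) = 1/(-7260) = -1/7260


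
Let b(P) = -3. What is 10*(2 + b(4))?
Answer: -10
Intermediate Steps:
10*(2 + b(4)) = 10*(2 - 3) = 10*(-1) = -10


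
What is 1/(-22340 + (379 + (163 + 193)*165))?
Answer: 1/36779 ≈ 2.7189e-5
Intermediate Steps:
1/(-22340 + (379 + (163 + 193)*165)) = 1/(-22340 + (379 + 356*165)) = 1/(-22340 + (379 + 58740)) = 1/(-22340 + 59119) = 1/36779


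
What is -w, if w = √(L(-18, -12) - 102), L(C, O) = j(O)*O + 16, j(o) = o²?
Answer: -I*√1814 ≈ -42.591*I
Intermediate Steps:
L(C, O) = 16 + O³ (L(C, O) = O²*O + 16 = O³ + 16 = 16 + O³)
w = I*√1814 (w = √((16 + (-12)³) - 102) = √((16 - 1728) - 102) = √(-1712 - 102) = √(-1814) = I*√1814 ≈ 42.591*I)
-w = -I*√1814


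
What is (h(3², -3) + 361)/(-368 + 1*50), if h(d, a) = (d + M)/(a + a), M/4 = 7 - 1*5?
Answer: -2149/1908 ≈ -1.1263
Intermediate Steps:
M = 8 (M = 4*(7 - 1*5) = 4*(7 - 5) = 4*2 = 8)
h(d, a) = (8 + d)/(2*a) (h(d, a) = (d + 8)/(a + a) = (8 + d)/((2*a)) = (8 + d)*(1/(2*a)) = (8 + d)/(2*a))
(h(3², -3) + 361)/(-368 + 1*50) = ((½)*(8 + 3²)/(-3) + 361)/(-368 + 1*50) = ((½)*(-⅓)*(8 + 9) + 361)/(-368 + 50) = ((½)*(-⅓)*17 + 361)/(-318) = (-17/6 + 361)*(-1/318) = (2149/6)*(-1/318) = -2149/1908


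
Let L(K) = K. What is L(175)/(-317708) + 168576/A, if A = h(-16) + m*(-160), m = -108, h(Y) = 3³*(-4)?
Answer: 4462911559/454640148 ≈ 9.8164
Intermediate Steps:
h(Y) = -108 (h(Y) = 27*(-4) = -108)
A = 17172 (A = -108 - 108*(-160) = -108 + 17280 = 17172)
L(175)/(-317708) + 168576/A = 175/(-317708) + 168576/17172 = 175*(-1/317708) + 168576*(1/17172) = -175/317708 + 14048/1431 = 4462911559/454640148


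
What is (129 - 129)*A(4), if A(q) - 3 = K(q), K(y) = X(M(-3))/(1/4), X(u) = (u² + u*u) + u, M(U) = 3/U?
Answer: 0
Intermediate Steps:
X(u) = u + 2*u² (X(u) = (u² + u²) + u = 2*u² + u = u + 2*u²)
K(y) = 4 (K(y) = ((3/(-3))*(1 + 2*(3/(-3))))/(1/4) = ((3*(-⅓))*(1 + 2*(3*(-⅓))))/(¼) = -(1 + 2*(-1))*4 = -(1 - 2)*4 = -1*(-1)*4 = 1*4 = 4)
A(q) = 7 (A(q) = 3 + 4 = 7)
(129 - 129)*A(4) = (129 - 129)*7 = 0*7 = 0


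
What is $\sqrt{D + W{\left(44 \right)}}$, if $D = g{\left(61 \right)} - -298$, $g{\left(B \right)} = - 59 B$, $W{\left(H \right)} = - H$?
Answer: $i \sqrt{3345} \approx 57.836 i$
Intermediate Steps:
$D = -3301$ ($D = \left(-59\right) 61 - -298 = -3599 + \left(-2 + 300\right) = -3599 + 298 = -3301$)
$\sqrt{D + W{\left(44 \right)}} = \sqrt{-3301 - 44} = \sqrt{-3345} = i \sqrt{3345}$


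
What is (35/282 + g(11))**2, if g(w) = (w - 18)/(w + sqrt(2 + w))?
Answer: 5170627/12882888 - 20923*sqrt(13)/274104 ≈ 0.12614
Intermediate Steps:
g(w) = (-18 + w)/(w + sqrt(2 + w))
(35/282 + g(11))**2 = (35/282 + (-18 + 11)/(11 + sqrt(2 + 11)))**2 = (35*(1/282) - 7/(11 + sqrt(13)))**2 = (35/282 - 7/(11 + sqrt(13)))**2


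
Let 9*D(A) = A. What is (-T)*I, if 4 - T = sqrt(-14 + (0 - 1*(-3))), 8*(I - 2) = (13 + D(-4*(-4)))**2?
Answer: -18985/162 + 18985*I*sqrt(11)/648 ≈ -117.19 + 97.17*I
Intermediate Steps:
D(A) = A/9
I = 18985/648 (I = 2 + (13 + (-4*(-4))/9)**2/8 = 2 + (13 + (1/9)*16)**2/8 = 2 + (13 + 16/9)**2/8 = 2 + (133/9)**2/8 = 2 + (1/8)*(17689/81) = 2 + 17689/648 = 18985/648 ≈ 29.298)
T = 4 - I*sqrt(11) (T = 4 - sqrt(-14 + (0 - 1*(-3))) = 4 - sqrt(-14 + (0 + 3)) = 4 - sqrt(-14 + 3) = 4 - sqrt(-11) = 4 - I*sqrt(11) ≈ 4.0 - 3.3166*I)
(-T)*I = -(4 - I*sqrt(11))*(18985/648) = (-4 + I*sqrt(11))*(18985/648) = -18985/162 + 18985*I*sqrt(11)/648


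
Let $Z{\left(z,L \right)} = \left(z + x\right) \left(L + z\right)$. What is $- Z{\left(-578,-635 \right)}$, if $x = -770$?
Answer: $-1635124$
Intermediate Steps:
$Z{\left(z,L \right)} = \left(-770 + z\right) \left(L + z\right)$ ($Z{\left(z,L \right)} = \left(z - 770\right) \left(L + z\right) = \left(-770 + z\right) \left(L + z\right)$)
$- Z{\left(-578,-635 \right)} = - (\left(-578\right)^{2} - -488950 - -445060 - -367030) = - (334084 + 488950 + 445060 + 367030) = \left(-1\right) 1635124 = -1635124$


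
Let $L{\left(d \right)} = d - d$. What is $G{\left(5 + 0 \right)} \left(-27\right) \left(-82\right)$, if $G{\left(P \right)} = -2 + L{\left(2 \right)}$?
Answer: $-4428$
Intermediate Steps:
$L{\left(d \right)} = 0$
$G{\left(P \right)} = -2$ ($G{\left(P \right)} = -2 + 0 = -2$)
$G{\left(5 + 0 \right)} \left(-27\right) \left(-82\right) = \left(-2\right) \left(-27\right) \left(-82\right) = 54 \left(-82\right) = -4428$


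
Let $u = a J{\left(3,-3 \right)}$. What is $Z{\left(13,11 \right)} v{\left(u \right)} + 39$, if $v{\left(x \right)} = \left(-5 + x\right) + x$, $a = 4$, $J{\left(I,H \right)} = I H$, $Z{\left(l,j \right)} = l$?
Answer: $-962$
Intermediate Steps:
$J{\left(I,H \right)} = H I$
$u = -36$ ($u = 4 \left(\left(-3\right) 3\right) = 4 \left(-9\right) = -36$)
$v{\left(x \right)} = -5 + 2 x$
$Z{\left(13,11 \right)} v{\left(u \right)} + 39 = 13 \left(-5 + 2 \left(-36\right)\right) + 39 = 13 \left(-5 - 72\right) + 39 = 13 \left(-77\right) + 39 = -1001 + 39 = -962$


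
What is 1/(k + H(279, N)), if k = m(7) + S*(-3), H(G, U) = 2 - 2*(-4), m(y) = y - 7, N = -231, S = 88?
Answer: -1/254 ≈ -0.0039370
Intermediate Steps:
m(y) = -7 + y
H(G, U) = 10 (H(G, U) = 2 + 8 = 10)
k = -264 (k = (-7 + 7) + 88*(-3) = 0 - 264 = -264)
1/(k + H(279, N)) = 1/(-264 + 10) = 1/(-254) = -1/254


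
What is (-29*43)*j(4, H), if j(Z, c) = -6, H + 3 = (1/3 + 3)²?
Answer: 7482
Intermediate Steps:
H = 73/9 (H = -3 + (1/3 + 3)² = -3 + (1*(⅓) + 3)² = -3 + (⅓ + 3)² = -3 + (10/3)² = -3 + 100/9 = 73/9 ≈ 8.1111)
(-29*43)*j(4, H) = -29*43*(-6) = -1247*(-6) = 7482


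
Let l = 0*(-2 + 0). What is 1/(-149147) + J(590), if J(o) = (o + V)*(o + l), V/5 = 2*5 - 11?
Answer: 51478087049/149147 ≈ 3.4515e+5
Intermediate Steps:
V = -5 (V = 5*(2*5 - 11) = 5*(10 - 11) = 5*(-1) = -5)
l = 0 (l = 0*(-2) = 0)
J(o) = o*(-5 + o) (J(o) = (o - 5)*(o + 0) = (-5 + o)*o = o*(-5 + o))
1/(-149147) + J(590) = 1/(-149147) + 590*(-5 + 590) = -1/149147 + 590*585 = -1/149147 + 345150 = 51478087049/149147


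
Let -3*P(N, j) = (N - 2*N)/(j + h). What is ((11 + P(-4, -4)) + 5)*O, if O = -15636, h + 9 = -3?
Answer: -251479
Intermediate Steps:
h = -12 (h = -9 - 3 = -12)
P(N, j) = N/(3*(-12 + j)) (P(N, j) = -(N - 2*N)/(3*(j - 12)) = -(-N)/(3*(-12 + j)) = -(-1)*N/(3*(-12 + j)) = N/(3*(-12 + j)))
((11 + P(-4, -4)) + 5)*O = ((11 + (1/3)*(-4)/(-12 - 4)) + 5)*(-15636) = ((11 + (1/3)*(-4)/(-16)) + 5)*(-15636) = ((11 + (1/3)*(-4)*(-1/16)) + 5)*(-15636) = ((11 + 1/12) + 5)*(-15636) = (133/12 + 5)*(-15636) = (193/12)*(-15636) = -251479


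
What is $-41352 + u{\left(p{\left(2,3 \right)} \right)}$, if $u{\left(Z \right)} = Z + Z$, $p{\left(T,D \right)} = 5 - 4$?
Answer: $-41350$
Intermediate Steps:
$p{\left(T,D \right)} = 1$ ($p{\left(T,D \right)} = 5 - 4 = 1$)
$u{\left(Z \right)} = 2 Z$
$-41352 + u{\left(p{\left(2,3 \right)} \right)} = -41352 + 2 \cdot 1 = -41352 + 2 = -41350$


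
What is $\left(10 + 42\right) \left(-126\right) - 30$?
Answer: $-6582$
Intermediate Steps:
$\left(10 + 42\right) \left(-126\right) - 30 = 52 \left(-126\right) - 30 = -6552 - 30 = -6582$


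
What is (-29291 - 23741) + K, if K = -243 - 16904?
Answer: -70179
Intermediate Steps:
K = -17147
(-29291 - 23741) + K = (-29291 - 23741) - 17147 = -53032 - 17147 = -70179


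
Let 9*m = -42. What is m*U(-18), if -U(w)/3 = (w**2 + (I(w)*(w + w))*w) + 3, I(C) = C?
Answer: -158718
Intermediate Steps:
m = -14/3 (m = (1/9)*(-42) = -14/3 ≈ -4.6667)
U(w) = -9 - 6*w**3 - 3*w**2 (U(w) = -3*((w**2 + (w*(w + w))*w) + 3) = -3*((w**2 + (w*(2*w))*w) + 3) = -3*((w**2 + (2*w**2)*w) + 3) = -3*((w**2 + 2*w**3) + 3) = -3*(3 + w**2 + 2*w**3) = -9 - 6*w**3 - 3*w**2)
m*U(-18) = -14*(-9 - 6*(-18)**3 - 3*(-18)**2)/3 = -14*(-9 - 6*(-5832) - 3*324)/3 = -14*(-9 + 34992 - 972)/3 = -14/3*34011 = -158718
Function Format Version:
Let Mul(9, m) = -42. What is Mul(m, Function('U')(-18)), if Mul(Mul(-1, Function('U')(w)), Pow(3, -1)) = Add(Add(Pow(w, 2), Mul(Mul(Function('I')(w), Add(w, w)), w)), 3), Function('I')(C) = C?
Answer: -158718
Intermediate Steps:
m = Rational(-14, 3) (m = Mul(Rational(1, 9), -42) = Rational(-14, 3) ≈ -4.6667)
Function('U')(w) = Add(-9, Mul(-6, Pow(w, 3)), Mul(-3, Pow(w, 2))) (Function('U')(w) = Mul(-3, Add(Add(Pow(w, 2), Mul(Mul(w, Add(w, w)), w)), 3)) = Mul(-3, Add(Add(Pow(w, 2), Mul(Mul(w, Mul(2, w)), w)), 3)) = Mul(-3, Add(Add(Pow(w, 2), Mul(Mul(2, Pow(w, 2)), w)), 3)) = Mul(-3, Add(Add(Pow(w, 2), Mul(2, Pow(w, 3))), 3)) = Mul(-3, Add(3, Pow(w, 2), Mul(2, Pow(w, 3)))) = Add(-9, Mul(-6, Pow(w, 3)), Mul(-3, Pow(w, 2))))
Mul(m, Function('U')(-18)) = Mul(Rational(-14, 3), Add(-9, Mul(-6, Pow(-18, 3)), Mul(-3, Pow(-18, 2)))) = Mul(Rational(-14, 3), Add(-9, Mul(-6, -5832), Mul(-3, 324))) = Mul(Rational(-14, 3), Add(-9, 34992, -972)) = Mul(Rational(-14, 3), 34011) = -158718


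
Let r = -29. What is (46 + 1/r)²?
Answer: 1776889/841 ≈ 2112.8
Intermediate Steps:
(46 + 1/r)² = (46 + 1/(-29))² = (46 - 1/29)² = (1333/29)² = 1776889/841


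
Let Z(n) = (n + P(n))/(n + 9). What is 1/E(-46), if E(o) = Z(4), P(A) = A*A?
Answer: 13/20 ≈ 0.65000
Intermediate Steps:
P(A) = A**2
Z(n) = (n + n**2)/(9 + n) (Z(n) = (n + n**2)/(n + 9) = (n + n**2)/(9 + n))
E(o) = 20/13 (E(o) = 4*(1 + 4)/(9 + 4) = 4*5/13 = 4*(1/13)*5 = 20/13)
1/E(-46) = 1/(20/13) = 13/20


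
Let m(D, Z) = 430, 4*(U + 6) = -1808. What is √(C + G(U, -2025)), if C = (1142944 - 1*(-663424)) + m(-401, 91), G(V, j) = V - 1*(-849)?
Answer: √1807189 ≈ 1344.3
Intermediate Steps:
U = -458 (U = -6 + (¼)*(-1808) = -6 - 452 = -458)
G(V, j) = 849 + V (G(V, j) = V + 849 = 849 + V)
C = 1806798 (C = (1142944 - 1*(-663424)) + 430 = (1142944 + 663424) + 430 = 1806368 + 430 = 1806798)
√(C + G(U, -2025)) = √(1806798 + (849 - 458)) = √(1806798 + 391) = √1807189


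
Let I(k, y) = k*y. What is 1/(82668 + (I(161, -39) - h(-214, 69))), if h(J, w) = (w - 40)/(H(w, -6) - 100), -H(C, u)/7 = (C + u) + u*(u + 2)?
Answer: 709/54159830 ≈ 1.3091e-5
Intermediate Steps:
H(C, u) = -7*C - 7*u - 7*u*(2 + u) (H(C, u) = -7*((C + u) + u*(u + 2)) = -7*((C + u) + u*(2 + u)) = -7*(C + u + u*(2 + u)) = -7*C - 7*u - 7*u*(2 + u))
h(J, w) = (-40 + w)/(-226 - 7*w) (h(J, w) = (w - 40)/((-21*(-6) - 7*w - 7*(-6)²) - 100) = (-40 + w)/((126 - 7*w - 7*36) - 100) = (-40 + w)/((126 - 7*w - 252) - 100) = (-40 + w)/((-126 - 7*w) - 100) = (-40 + w)/(-226 - 7*w))
1/(82668 + (I(161, -39) - h(-214, 69))) = 1/(82668 + (161*(-39) - (40 - 1*69)/(226 + 7*69))) = 1/(82668 + (-6279 - (40 - 69)/(226 + 483))) = 1/(82668 + (-6279 - (-29)/709)) = 1/(82668 + (-6279 - 1*(-29/709))) = 1/(82668 + (-6279 + 29/709)) = 1/(82668 - 4451782/709) = 1/(54159830/709) = 709/54159830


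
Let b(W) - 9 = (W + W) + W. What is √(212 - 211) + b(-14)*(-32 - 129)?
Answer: 5314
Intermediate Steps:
b(W) = 9 + 3*W (b(W) = 9 + ((W + W) + W) = 9 + (2*W + W) = 9 + 3*W)
√(212 - 211) + b(-14)*(-32 - 129) = √(212 - 211) + (9 + 3*(-14))*(-32 - 129) = √1 + (9 - 42)*(-161) = 1 - 33*(-161) = 1 + 5313 = 5314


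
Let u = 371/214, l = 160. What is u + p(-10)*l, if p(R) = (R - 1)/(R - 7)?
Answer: 382947/3638 ≈ 105.26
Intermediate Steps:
p(R) = (-1 + R)/(-7 + R)
u = 371/214 (u = 371*(1/214) = 371/214 ≈ 1.7336)
u + p(-10)*l = 371/214 + ((-1 - 10)/(-7 - 10))*160 = 371/214 + (-11/(-17))*160 = 371/214 - 1/17*(-11)*160 = 371/214 + (11/17)*160 = 371/214 + 1760/17 = 382947/3638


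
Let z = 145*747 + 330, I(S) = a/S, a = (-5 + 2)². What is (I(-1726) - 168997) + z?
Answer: -104167561/1726 ≈ -60352.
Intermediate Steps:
a = 9 (a = (-3)² = 9)
I(S) = 9/S
z = 108645 (z = 108315 + 330 = 108645)
(I(-1726) - 168997) + z = (9/(-1726) - 168997) + 108645 = (9*(-1/1726) - 168997) + 108645 = (-9/1726 - 168997) + 108645 = -291688831/1726 + 108645 = -104167561/1726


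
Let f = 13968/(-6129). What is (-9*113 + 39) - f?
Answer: -664466/681 ≈ -975.72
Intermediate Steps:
f = -1552/681 (f = 13968*(-1/6129) = -1552/681 ≈ -2.2790)
(-9*113 + 39) - f = (-9*113 + 39) - 1*(-1552/681) = (-1017 + 39) + 1552/681 = -978 + 1552/681 = -664466/681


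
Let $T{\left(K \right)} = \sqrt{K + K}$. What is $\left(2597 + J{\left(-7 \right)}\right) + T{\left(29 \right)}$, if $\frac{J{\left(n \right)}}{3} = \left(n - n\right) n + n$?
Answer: $2576 + \sqrt{58} \approx 2583.6$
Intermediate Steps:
$T{\left(K \right)} = \sqrt{2} \sqrt{K}$ ($T{\left(K \right)} = \sqrt{2 K} = \sqrt{2} \sqrt{K}$)
$J{\left(n \right)} = 3 n$ ($J{\left(n \right)} = 3 \left(\left(n - n\right) n + n\right) = 3 \left(0 n + n\right) = 3 \left(0 + n\right) = 3 n$)
$\left(2597 + J{\left(-7 \right)}\right) + T{\left(29 \right)} = \left(2597 + 3 \left(-7\right)\right) + \sqrt{2} \sqrt{29} = \left(2597 - 21\right) + \sqrt{58} = 2576 + \sqrt{58}$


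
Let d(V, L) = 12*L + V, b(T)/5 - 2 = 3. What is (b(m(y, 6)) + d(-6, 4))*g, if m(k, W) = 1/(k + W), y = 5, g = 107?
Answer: 7169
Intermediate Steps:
m(k, W) = 1/(W + k)
b(T) = 25 (b(T) = 10 + 5*3 = 10 + 15 = 25)
d(V, L) = V + 12*L
(b(m(y, 6)) + d(-6, 4))*g = (25 + (-6 + 12*4))*107 = (25 + (-6 + 48))*107 = (25 + 42)*107 = 67*107 = 7169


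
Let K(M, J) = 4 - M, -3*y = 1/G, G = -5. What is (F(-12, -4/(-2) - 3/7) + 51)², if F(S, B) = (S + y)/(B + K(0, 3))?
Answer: 816930724/342225 ≈ 2387.1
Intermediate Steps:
y = 1/15 (y = -⅓/(-5) = -⅓*(-⅕) = 1/15 ≈ 0.066667)
F(S, B) = (1/15 + S)/(4 + B) (F(S, B) = (S + 1/15)/(B + (4 - 1*0)) = (1/15 + S)/(B + (4 + 0)) = (1/15 + S)/(B + 4) = (1/15 + S)/(4 + B))
(F(-12, -4/(-2) - 3/7) + 51)² = ((1/15 - 12)/(4 + (-4/(-2) - 3/7)) + 51)² = (-179/15/(4 + (-4*(-½) - 3*⅐)) + 51)² = (-179/15/(4 + (2 - 3/7)) + 51)² = (-179/15/(4 + 11/7) + 51)² = (-179/15/(39/7) + 51)² = ((7/39)*(-179/15) + 51)² = (-1253/585 + 51)² = (28582/585)² = 816930724/342225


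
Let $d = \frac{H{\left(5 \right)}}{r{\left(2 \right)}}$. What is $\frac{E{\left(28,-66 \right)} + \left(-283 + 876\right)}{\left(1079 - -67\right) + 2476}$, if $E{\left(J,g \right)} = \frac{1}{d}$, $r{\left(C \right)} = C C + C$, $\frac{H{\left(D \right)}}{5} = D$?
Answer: $\frac{14831}{90550} \approx 0.16379$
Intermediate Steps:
$H{\left(D \right)} = 5 D$
$r{\left(C \right)} = C + C^{2}$ ($r{\left(C \right)} = C^{2} + C = C + C^{2}$)
$d = \frac{25}{6}$ ($d = \frac{5 \cdot 5}{2 \left(1 + 2\right)} = \frac{25}{2 \cdot 3} = \frac{25}{6} \approx 4.1667$)
$E{\left(J,g \right)} = \frac{6}{25}$ ($E{\left(J,g \right)} = \frac{1}{\frac{25}{6}} = \frac{6}{25}$)
$\frac{E{\left(28,-66 \right)} + \left(-283 + 876\right)}{\left(1079 - -67\right) + 2476} = \frac{\frac{6}{25} + \left(-283 + 876\right)}{\left(1079 - -67\right) + 2476} = \frac{\frac{6}{25} + 593}{\left(1079 + 67\right) + 2476} = \frac{14831}{25 \left(1146 + 2476\right)} = \frac{14831}{25 \cdot 3622} = \frac{14831}{25} \cdot \frac{1}{3622} = \frac{14831}{90550}$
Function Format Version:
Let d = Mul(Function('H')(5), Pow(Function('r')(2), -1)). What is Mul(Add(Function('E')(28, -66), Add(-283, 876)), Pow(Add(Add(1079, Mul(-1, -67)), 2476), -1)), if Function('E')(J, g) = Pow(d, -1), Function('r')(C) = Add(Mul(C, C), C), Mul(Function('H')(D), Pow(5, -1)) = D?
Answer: Rational(14831, 90550) ≈ 0.16379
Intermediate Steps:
Function('H')(D) = Mul(5, D)
Function('r')(C) = Add(C, Pow(C, 2)) (Function('r')(C) = Add(Pow(C, 2), C) = Add(C, Pow(C, 2)))
d = Rational(25, 6) (d = Mul(Mul(5, 5), Pow(Mul(2, Add(1, 2)), -1)) = Mul(25, Pow(Mul(2, 3), -1)) = Mul(25, Pow(6, -1)) = Mul(25, Rational(1, 6)) = Rational(25, 6) ≈ 4.1667)
Function('E')(J, g) = Rational(6, 25) (Function('E')(J, g) = Pow(Rational(25, 6), -1) = Rational(6, 25))
Mul(Add(Function('E')(28, -66), Add(-283, 876)), Pow(Add(Add(1079, Mul(-1, -67)), 2476), -1)) = Mul(Add(Rational(6, 25), Add(-283, 876)), Pow(Add(Add(1079, Mul(-1, -67)), 2476), -1)) = Mul(Add(Rational(6, 25), 593), Pow(Add(Add(1079, 67), 2476), -1)) = Mul(Rational(14831, 25), Pow(Add(1146, 2476), -1)) = Mul(Rational(14831, 25), Pow(3622, -1)) = Mul(Rational(14831, 25), Rational(1, 3622)) = Rational(14831, 90550)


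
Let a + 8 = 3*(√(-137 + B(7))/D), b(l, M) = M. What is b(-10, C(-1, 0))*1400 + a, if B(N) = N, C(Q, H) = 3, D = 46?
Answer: 4192 + 3*I*√130/46 ≈ 4192.0 + 0.74359*I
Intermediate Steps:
a = -8 + 3*I*√130/46 (a = -8 + 3*(√(-137 + 7)/46) = -8 + 3*(√(-130)*(1/46)) = -8 + 3*((I*√130)*(1/46)) = -8 + 3*(I*√130/46) = -8 + 3*I*√130/46 ≈ -8.0 + 0.74359*I)
b(-10, C(-1, 0))*1400 + a = 3*1400 + (-8 + 3*I*√130/46) = 4200 + (-8 + 3*I*√130/46) = 4192 + 3*I*√130/46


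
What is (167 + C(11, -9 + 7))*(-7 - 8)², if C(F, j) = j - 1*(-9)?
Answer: 39150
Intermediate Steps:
C(F, j) = 9 + j (C(F, j) = j + 9 = 9 + j)
(167 + C(11, -9 + 7))*(-7 - 8)² = (167 + (9 + (-9 + 7)))*(-7 - 8)² = (167 + (9 - 2))*(-15)² = (167 + 7)*225 = 174*225 = 39150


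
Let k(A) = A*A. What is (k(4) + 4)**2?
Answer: 400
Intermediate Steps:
k(A) = A**2
(k(4) + 4)**2 = (4**2 + 4)**2 = (16 + 4)**2 = 20**2 = 400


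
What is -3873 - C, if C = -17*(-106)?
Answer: -5675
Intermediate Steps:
C = 1802
-3873 - C = -3873 - 1*1802 = -3873 - 1802 = -5675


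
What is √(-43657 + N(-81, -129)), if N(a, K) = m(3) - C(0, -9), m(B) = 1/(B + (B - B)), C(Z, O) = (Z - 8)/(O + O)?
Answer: I*√392914/3 ≈ 208.94*I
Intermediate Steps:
C(Z, O) = (-8 + Z)/(2*O) (C(Z, O) = (-8 + Z)/((2*O)) = (-8 + Z)*(1/(2*O)) = (-8 + Z)/(2*O))
m(B) = 1/B (m(B) = 1/(B + 0) = 1/B)
N(a, K) = -⅑ (N(a, K) = 1/3 - (-8 + 0)/(2*(-9)) = ⅓ - (-1)*(-8)/(2*9) = ⅓ - 1*4/9 = ⅓ - 4/9 = -⅑)
√(-43657 + N(-81, -129)) = √(-43657 - ⅑) = √(-392914/9) = I*√392914/3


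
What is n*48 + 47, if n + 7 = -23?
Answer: -1393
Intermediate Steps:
n = -30 (n = -7 - 23 = -30)
n*48 + 47 = -30*48 + 47 = -1440 + 47 = -1393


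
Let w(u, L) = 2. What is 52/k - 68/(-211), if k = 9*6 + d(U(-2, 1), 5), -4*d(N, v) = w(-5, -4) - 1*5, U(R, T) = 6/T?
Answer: 58780/46209 ≈ 1.2720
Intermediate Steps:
d(N, v) = ¾ (d(N, v) = -(2 - 1*5)/4 = -(2 - 5)/4 = -¼*(-3) = ¾)
k = 219/4 (k = 9*6 + ¾ = 54 + ¾ = 219/4 ≈ 54.750)
52/k - 68/(-211) = 52/(219/4) - 68/(-211) = 52*(4/219) - 68*(-1/211) = 208/219 + 68/211 = 58780/46209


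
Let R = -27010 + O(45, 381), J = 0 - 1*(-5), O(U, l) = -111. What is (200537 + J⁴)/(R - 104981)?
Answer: -33527/22017 ≈ -1.5228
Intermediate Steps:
J = 5 (J = 0 + 5 = 5)
R = -27121 (R = -27010 - 111 = -27121)
(200537 + J⁴)/(R - 104981) = (200537 + 5⁴)/(-27121 - 104981) = (200537 + 625)/(-132102) = 201162*(-1/132102) = -33527/22017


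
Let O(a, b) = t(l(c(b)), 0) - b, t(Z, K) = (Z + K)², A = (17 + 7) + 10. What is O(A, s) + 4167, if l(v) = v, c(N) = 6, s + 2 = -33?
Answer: 4238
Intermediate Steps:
s = -35 (s = -2 - 33 = -35)
A = 34 (A = 24 + 10 = 34)
t(Z, K) = (K + Z)²
O(a, b) = 36 - b (O(a, b) = (0 + 6)² - b = 6² - b = 36 - b)
O(A, s) + 4167 = (36 - 1*(-35)) + 4167 = (36 + 35) + 4167 = 71 + 4167 = 4238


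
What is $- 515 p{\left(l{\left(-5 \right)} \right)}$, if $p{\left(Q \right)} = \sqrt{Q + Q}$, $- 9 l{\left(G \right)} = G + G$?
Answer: $- \frac{1030 \sqrt{5}}{3} \approx -767.72$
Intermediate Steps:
$l{\left(G \right)} = - \frac{2 G}{9}$ ($l{\left(G \right)} = - \frac{G + G}{9} = - \frac{2 G}{9}$)
$p{\left(Q \right)} = \sqrt{2} \sqrt{Q}$ ($p{\left(Q \right)} = \sqrt{2 Q} = \sqrt{2} \sqrt{Q}$)
$- 515 p{\left(l{\left(-5 \right)} \right)} = - 515 \sqrt{2} \sqrt{\left(- \frac{2}{9}\right) \left(-5\right)} = - 515 \sqrt{2} \sqrt{\frac{10}{9}} = - 515 \sqrt{2} \frac{\sqrt{10}}{3} = - 515 \frac{2 \sqrt{5}}{3} = - \frac{1030 \sqrt{5}}{3}$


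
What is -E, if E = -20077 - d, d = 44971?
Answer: 65048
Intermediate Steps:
E = -65048 (E = -20077 - 1*44971 = -20077 - 44971 = -65048)
-E = -1*(-65048) = 65048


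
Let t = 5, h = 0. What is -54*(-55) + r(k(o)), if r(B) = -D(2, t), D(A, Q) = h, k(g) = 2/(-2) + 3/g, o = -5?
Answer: 2970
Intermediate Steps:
k(g) = -1 + 3/g (k(g) = 2*(-½) + 3/g = -1 + 3/g)
D(A, Q) = 0
r(B) = 0 (r(B) = -1*0 = 0)
-54*(-55) + r(k(o)) = -54*(-55) + 0 = 2970 + 0 = 2970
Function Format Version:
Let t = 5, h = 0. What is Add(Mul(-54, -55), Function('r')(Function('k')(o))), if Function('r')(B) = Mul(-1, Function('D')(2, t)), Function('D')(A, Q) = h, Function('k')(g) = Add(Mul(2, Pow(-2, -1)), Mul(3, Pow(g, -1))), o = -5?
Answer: 2970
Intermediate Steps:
Function('k')(g) = Add(-1, Mul(3, Pow(g, -1))) (Function('k')(g) = Add(Mul(2, Rational(-1, 2)), Mul(3, Pow(g, -1))) = Add(-1, Mul(3, Pow(g, -1))))
Function('D')(A, Q) = 0
Function('r')(B) = 0 (Function('r')(B) = Mul(-1, 0) = 0)
Add(Mul(-54, -55), Function('r')(Function('k')(o))) = Add(Mul(-54, -55), 0) = Add(2970, 0) = 2970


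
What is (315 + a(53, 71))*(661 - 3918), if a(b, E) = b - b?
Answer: -1025955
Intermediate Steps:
a(b, E) = 0
(315 + a(53, 71))*(661 - 3918) = (315 + 0)*(661 - 3918) = 315*(-3257) = -1025955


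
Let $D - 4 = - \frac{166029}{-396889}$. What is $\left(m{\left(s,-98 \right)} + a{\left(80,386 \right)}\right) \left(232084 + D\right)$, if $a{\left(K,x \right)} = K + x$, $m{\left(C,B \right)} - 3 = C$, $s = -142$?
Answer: $\frac{30121062265347}{396889} \approx 7.5893 \cdot 10^{7}$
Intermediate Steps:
$m{\left(C,B \right)} = 3 + C$
$D = \frac{1753585}{396889}$ ($D = 4 - \frac{166029}{-396889} = 4 - - \frac{166029}{396889} = 4 + \frac{166029}{396889} = \frac{1753585}{396889} \approx 4.4183$)
$\left(m{\left(s,-98 \right)} + a{\left(80,386 \right)}\right) \left(232084 + D\right) = \left(\left(3 - 142\right) + \left(80 + 386\right)\right) \left(232084 + \frac{1753585}{396889}\right) = \left(-139 + 466\right) \frac{92113340261}{396889} = 327 \cdot \frac{92113340261}{396889} = \frac{30121062265347}{396889}$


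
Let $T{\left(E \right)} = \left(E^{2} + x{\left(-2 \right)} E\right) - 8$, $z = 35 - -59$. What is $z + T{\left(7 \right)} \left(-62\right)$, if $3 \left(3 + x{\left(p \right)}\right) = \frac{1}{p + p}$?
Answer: $- \frac{6659}{6} \approx -1109.8$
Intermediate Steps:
$x{\left(p \right)} = -3 + \frac{1}{6 p}$ ($x{\left(p \right)} = -3 + \frac{1}{3 \left(p + p\right)} = -3 + \frac{1}{3 \cdot 2 p} = -3 + \frac{\frac{1}{2} \frac{1}{p}}{3} = -3 + \frac{1}{6 p}$)
$z = 94$ ($z = 35 + 59 = 94$)
$T{\left(E \right)} = -8 + E^{2} - \frac{37 E}{12}$ ($T{\left(E \right)} = \left(E^{2} + \left(-3 + \frac{1}{6 \left(-2\right)}\right) E\right) - 8 = \left(E^{2} + \left(-3 + \frac{1}{6} \left(- \frac{1}{2}\right)\right) E\right) - 8 = \left(E^{2} + \left(-3 - \frac{1}{12}\right) E\right) - 8 = \left(E^{2} - \frac{37 E}{12}\right) - 8 = -8 + E^{2} - \frac{37 E}{12}$)
$z + T{\left(7 \right)} \left(-62\right) = 94 + \left(-8 + 7^{2} - \frac{259}{12}\right) \left(-62\right) = 94 + \left(-8 + 49 - \frac{259}{12}\right) \left(-62\right) = 94 + \frac{233}{12} \left(-62\right) = 94 - \frac{7223}{6} = - \frac{6659}{6}$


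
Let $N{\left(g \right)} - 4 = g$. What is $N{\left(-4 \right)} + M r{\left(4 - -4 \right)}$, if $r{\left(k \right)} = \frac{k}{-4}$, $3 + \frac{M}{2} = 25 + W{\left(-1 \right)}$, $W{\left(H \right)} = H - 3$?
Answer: $-72$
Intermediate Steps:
$W{\left(H \right)} = -3 + H$ ($W{\left(H \right)} = H - 3 = -3 + H$)
$N{\left(g \right)} = 4 + g$
$M = 36$ ($M = -6 + 2 \left(25 - 4\right) = -6 + 2 \cdot 21 = -6 + 42 = 36$)
$r{\left(k \right)} = - \frac{k}{4}$ ($r{\left(k \right)} = k \left(- \frac{1}{4}\right) = - \frac{k}{4}$)
$N{\left(-4 \right)} + M r{\left(4 - -4 \right)} = \left(4 - 4\right) + 36 \left(- \frac{4 - -4}{4}\right) = 0 + 36 \left(- \frac{4 + 4}{4}\right) = 0 + 36 \left(\left(- \frac{1}{4}\right) 8\right) = 0 + 36 \left(-2\right) = 0 - 72 = -72$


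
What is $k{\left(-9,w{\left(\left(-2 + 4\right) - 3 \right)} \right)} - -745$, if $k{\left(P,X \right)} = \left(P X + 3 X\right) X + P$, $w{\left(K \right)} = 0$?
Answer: $736$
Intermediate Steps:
$k{\left(P,X \right)} = P + X \left(3 X + P X\right)$ ($k{\left(P,X \right)} = \left(3 X + P X\right) X + P = X \left(3 X + P X\right) + P = P + X \left(3 X + P X\right)$)
$k{\left(-9,w{\left(\left(-2 + 4\right) - 3 \right)} \right)} - -745 = \left(-9 + 3 \cdot 0^{2} - 9 \cdot 0^{2}\right) - -745 = \left(-9 + 3 \cdot 0 - 0\right) + 745 = \left(-9 + 0 + 0\right) + 745 = -9 + 745 = 736$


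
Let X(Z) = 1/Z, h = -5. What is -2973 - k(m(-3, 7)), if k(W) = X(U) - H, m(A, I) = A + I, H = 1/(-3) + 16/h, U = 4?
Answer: -178607/60 ≈ -2976.8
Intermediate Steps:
H = -53/15 (H = 1/(-3) + 16/(-5) = 1*(-⅓) + 16*(-⅕) = -⅓ - 16/5 = -53/15 ≈ -3.5333)
k(W) = 227/60 (k(W) = 1/4 - 1*(-53/15) = ¼ + 53/15 = 227/60)
-2973 - k(m(-3, 7)) = -2973 - 1*227/60 = -2973 - 227/60 = -178607/60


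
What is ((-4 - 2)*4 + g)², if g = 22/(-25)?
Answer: 386884/625 ≈ 619.01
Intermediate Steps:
g = -22/25 (g = 22*(-1/25) = -22/25 ≈ -0.88000)
((-4 - 2)*4 + g)² = ((-4 - 2)*4 - 22/25)² = (-6*4 - 22/25)² = (-24 - 22/25)² = (-622/25)² = 386884/625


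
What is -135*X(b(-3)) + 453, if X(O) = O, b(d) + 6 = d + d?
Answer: 2073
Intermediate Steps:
b(d) = -6 + 2*d (b(d) = -6 + (d + d) = -6 + 2*d)
-135*X(b(-3)) + 453 = -135*(-6 + 2*(-3)) + 453 = -135*(-6 - 6) + 453 = -135*(-12) + 453 = 1620 + 453 = 2073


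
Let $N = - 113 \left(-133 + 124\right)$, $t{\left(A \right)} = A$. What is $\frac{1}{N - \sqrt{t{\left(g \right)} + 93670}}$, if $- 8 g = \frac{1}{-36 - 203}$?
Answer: $\frac{1944504}{1798463527} + \frac{2 \sqrt{85608385598}}{1798463527} \approx 0.0014066$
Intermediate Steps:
$g = \frac{1}{1912}$ ($g = - \frac{1}{8 \left(-36 - 203\right)} = - \frac{1}{8 \left(-239\right)} = \left(- \frac{1}{8}\right) \left(- \frac{1}{239}\right) = \frac{1}{1912} \approx 0.00052301$)
$N = 1017$ ($N = \left(-113\right) \left(-9\right) = 1017$)
$\frac{1}{N - \sqrt{t{\left(g \right)} + 93670}} = \frac{1}{1017 - \sqrt{\frac{1}{1912} + 93670}} = \frac{1}{1017 - \sqrt{\frac{179097041}{1912}}} = \frac{1}{1017 - \frac{\sqrt{85608385598}}{956}}$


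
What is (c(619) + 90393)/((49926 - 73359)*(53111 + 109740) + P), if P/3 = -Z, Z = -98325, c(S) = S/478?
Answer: -3928043/165813528984 ≈ -2.3690e-5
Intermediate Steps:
c(S) = S/478 (c(S) = S*(1/478) = S/478)
P = 294975 (P = 3*(-1*(-98325)) = 3*98325 = 294975)
(c(619) + 90393)/((49926 - 73359)*(53111 + 109740) + P) = ((1/478)*619 + 90393)/((49926 - 73359)*(53111 + 109740) + 294975) = (619/478 + 90393)/(-23433*162851 + 294975) = 43208473/(478*(-3816087483 + 294975)) = (43208473/478)/(-3815792508) = (43208473/478)*(-1/3815792508) = -3928043/165813528984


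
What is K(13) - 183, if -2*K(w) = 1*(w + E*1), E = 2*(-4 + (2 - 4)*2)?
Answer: -363/2 ≈ -181.50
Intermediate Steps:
E = -16 (E = 2*(-4 - 2*2) = 2*(-4 - 4) = 2*(-8) = -16)
K(w) = 8 - w/2 (K(w) = -(w - 16*1)/2 = -(w - 16)/2 = -(-16 + w)/2 = 8 - w/2)
K(13) - 183 = (8 - 1/2*13) - 183 = (8 - 13/2) - 183 = 3/2 - 183 = -363/2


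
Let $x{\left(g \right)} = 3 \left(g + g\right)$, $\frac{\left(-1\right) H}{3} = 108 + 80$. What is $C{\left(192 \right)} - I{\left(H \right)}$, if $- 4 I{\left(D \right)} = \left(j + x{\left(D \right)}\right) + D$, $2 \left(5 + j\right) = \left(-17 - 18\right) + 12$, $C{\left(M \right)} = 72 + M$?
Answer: $- \frac{5817}{8} \approx -727.13$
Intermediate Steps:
$H = -564$ ($H = - 3 \left(108 + 80\right) = \left(-3\right) 188 = -564$)
$x{\left(g \right)} = 6 g$ ($x{\left(g \right)} = 3 \cdot 2 g = 6 g$)
$j = - \frac{33}{2}$ ($j = -5 + \frac{\left(-17 - 18\right) + 12}{2} = -5 + \frac{-35 + 12}{2} = -5 + \frac{1}{2} \left(-23\right) = -5 - \frac{23}{2} = - \frac{33}{2} \approx -16.5$)
$I{\left(D \right)} = \frac{33}{8} - \frac{7 D}{4}$ ($I{\left(D \right)} = - \frac{\left(- \frac{33}{2} + 6 D\right) + D}{4} = - \frac{- \frac{33}{2} + 7 D}{4} = \frac{33}{8} - \frac{7 D}{4}$)
$C{\left(192 \right)} - I{\left(H \right)} = \left(72 + 192\right) - \left(\frac{33}{8} - -987\right) = 264 - \left(\frac{33}{8} + 987\right) = 264 - \frac{7929}{8} = - \frac{5817}{8}$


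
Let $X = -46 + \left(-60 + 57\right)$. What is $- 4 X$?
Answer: $196$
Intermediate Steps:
$X = -49$ ($X = -46 - 3 = -49$)
$- 4 X = \left(-4\right) \left(-49\right) = 196$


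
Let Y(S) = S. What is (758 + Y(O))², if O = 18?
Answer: 602176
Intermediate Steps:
(758 + Y(O))² = (758 + 18)² = 776² = 602176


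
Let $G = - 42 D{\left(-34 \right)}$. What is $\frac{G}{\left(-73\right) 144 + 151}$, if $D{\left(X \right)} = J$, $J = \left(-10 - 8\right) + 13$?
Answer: $- \frac{210}{10361} \approx -0.020268$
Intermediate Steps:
$J = -5$ ($J = -18 + 13 = -5$)
$D{\left(X \right)} = -5$
$G = 210$ ($G = \left(-42\right) \left(-5\right) = 210$)
$\frac{G}{\left(-73\right) 144 + 151} = \frac{210}{\left(-73\right) 144 + 151} = \frac{210}{-10512 + 151} = \frac{210}{-10361} = 210 \left(- \frac{1}{10361}\right) = - \frac{210}{10361}$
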